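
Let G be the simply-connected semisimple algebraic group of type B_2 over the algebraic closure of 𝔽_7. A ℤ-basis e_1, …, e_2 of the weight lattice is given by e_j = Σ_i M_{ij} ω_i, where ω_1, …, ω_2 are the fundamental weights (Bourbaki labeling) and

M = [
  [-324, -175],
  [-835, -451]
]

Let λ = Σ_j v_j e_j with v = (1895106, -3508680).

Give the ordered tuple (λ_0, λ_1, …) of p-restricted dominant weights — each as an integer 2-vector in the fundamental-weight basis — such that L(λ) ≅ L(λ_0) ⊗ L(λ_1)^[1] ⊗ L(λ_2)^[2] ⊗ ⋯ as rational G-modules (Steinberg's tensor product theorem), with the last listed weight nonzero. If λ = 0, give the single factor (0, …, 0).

Converting to the ω-basis (c_i = row i of M dotted with v = (1895106, -3508680)):
  c_1 = (-324)·(1895106) + (-175)·(-3508680) = 4656
  c_2 = (-835)·(1895106) + (-451)·(-3508680) = 1170
p = 7; digits c_i = Σ_j d_{ij}·7^j, 0 ≤ d_{ij} < 7:
  c_1 = 4656 = 1·7^0 + 0·7^1 + 4·7^2 + 6·7^3 + 1·7^4
  c_2 = 1170 = 1·7^0 + 6·7^1 + 2·7^2 + 3·7^3
λ_0 = (1, 1)
λ_1 = (0, 6)
λ_2 = (4, 2)
λ_3 = (6, 3)
λ_4 = (1, 0)

((1, 1), (0, 6), (4, 2), (6, 3), (1, 0))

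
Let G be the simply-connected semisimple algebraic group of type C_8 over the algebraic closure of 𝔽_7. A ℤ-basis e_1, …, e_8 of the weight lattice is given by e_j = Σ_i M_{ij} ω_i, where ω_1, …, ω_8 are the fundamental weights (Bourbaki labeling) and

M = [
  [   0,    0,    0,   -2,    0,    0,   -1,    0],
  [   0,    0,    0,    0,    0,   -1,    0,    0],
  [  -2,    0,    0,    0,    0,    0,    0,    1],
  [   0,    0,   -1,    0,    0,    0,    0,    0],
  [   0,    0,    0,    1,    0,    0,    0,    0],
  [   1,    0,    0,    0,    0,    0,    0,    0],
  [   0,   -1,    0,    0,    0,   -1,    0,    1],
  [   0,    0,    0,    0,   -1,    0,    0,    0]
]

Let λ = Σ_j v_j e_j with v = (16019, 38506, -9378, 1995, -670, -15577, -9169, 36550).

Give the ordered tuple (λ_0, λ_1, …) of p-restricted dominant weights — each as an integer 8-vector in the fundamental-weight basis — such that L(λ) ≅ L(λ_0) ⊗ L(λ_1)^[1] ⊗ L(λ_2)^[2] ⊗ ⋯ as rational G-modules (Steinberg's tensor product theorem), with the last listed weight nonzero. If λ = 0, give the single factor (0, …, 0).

ω-coordinates c = M·v, v = (16019, 38506, -9378, 1995, -670, -15577, -9169, 36550):
  c_1 = 0*16019 + 0*38506 + 0*-9378 + -2*1995 + 0*-670 + 0*-15577 + -1*-9169 + 0*36550 = 5179
  c_2 = 0*16019 + 0*38506 + 0*-9378 + 0*1995 + 0*-670 + -1*-15577 + 0*-9169 + 0*36550 = 15577
  c_3 = -2*16019 + 0*38506 + 0*-9378 + 0*1995 + 0*-670 + 0*-15577 + 0*-9169 + 1*36550 = 4512
  c_4 = 0*16019 + 0*38506 + -1*-9378 + 0*1995 + 0*-670 + 0*-15577 + 0*-9169 + 0*36550 = 9378
  c_5 = 0*16019 + 0*38506 + 0*-9378 + 1*1995 + 0*-670 + 0*-15577 + 0*-9169 + 0*36550 = 1995
  c_6 = 1*16019 + 0*38506 + 0*-9378 + 0*1995 + 0*-670 + 0*-15577 + 0*-9169 + 0*36550 = 16019
  c_7 = 0*16019 + -1*38506 + 0*-9378 + 0*1995 + 0*-670 + -1*-15577 + 0*-9169 + 1*36550 = 13621
  c_8 = 0*16019 + 0*38506 + 0*-9378 + 0*1995 + -1*-670 + 0*-15577 + 0*-9169 + 0*36550 = 670
p = 7; digits c_i = Σ_j d_{ij}·7^j, 0 ≤ d_{ij} < 7:
  c_1 = 5179 = 6·7^0 + 4·7^1 + 0·7^2 + 1·7^3 + 2·7^4
  c_2 = 15577 = 2·7^0 + 6·7^1 + 2·7^2 + 3·7^3 + 6·7^4
  c_3 = 4512 = 4·7^0 + 0·7^1 + 1·7^2 + 6·7^3 + 1·7^4
  c_4 = 9378 = 5·7^0 + 2·7^1 + 2·7^2 + 6·7^3 + 3·7^4
  c_5 = 1995 = 0·7^0 + 5·7^1 + 5·7^2 + 5·7^3
  c_6 = 16019 = 3·7^0 + 6·7^1 + 4·7^2 + 4·7^3 + 6·7^4
  c_7 = 13621 = 6·7^0 + 6·7^1 + 4·7^2 + 4·7^3 + 5·7^4
  c_8 = 670 = 5·7^0 + 4·7^1 + 6·7^2 + 1·7^3
λ_0 = (6, 2, 4, 5, 0, 3, 6, 5)
λ_1 = (4, 6, 0, 2, 5, 6, 6, 4)
λ_2 = (0, 2, 1, 2, 5, 4, 4, 6)
λ_3 = (1, 3, 6, 6, 5, 4, 4, 1)
λ_4 = (2, 6, 1, 3, 0, 6, 5, 0)

((6, 2, 4, 5, 0, 3, 6, 5), (4, 6, 0, 2, 5, 6, 6, 4), (0, 2, 1, 2, 5, 4, 4, 6), (1, 3, 6, 6, 5, 4, 4, 1), (2, 6, 1, 3, 0, 6, 5, 0))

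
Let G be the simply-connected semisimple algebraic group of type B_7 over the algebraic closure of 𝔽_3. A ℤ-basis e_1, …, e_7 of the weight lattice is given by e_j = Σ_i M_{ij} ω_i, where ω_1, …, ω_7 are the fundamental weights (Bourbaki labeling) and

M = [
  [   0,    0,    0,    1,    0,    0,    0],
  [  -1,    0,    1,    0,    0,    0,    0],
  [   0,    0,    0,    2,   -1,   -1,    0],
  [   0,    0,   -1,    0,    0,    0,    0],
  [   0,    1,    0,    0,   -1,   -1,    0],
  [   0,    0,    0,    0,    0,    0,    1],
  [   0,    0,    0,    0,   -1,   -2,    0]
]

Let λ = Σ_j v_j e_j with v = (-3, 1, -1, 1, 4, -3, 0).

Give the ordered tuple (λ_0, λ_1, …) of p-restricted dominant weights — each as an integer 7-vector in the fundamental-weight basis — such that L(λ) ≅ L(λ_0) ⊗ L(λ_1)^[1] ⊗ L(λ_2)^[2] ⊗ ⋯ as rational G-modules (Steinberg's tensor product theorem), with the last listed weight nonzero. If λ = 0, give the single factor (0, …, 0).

((1, 2, 1, 1, 0, 0, 2),)

In the fundamental-weight basis, λ has coordinates c = M·v (v = (-3, 1, -1, 1, 4, -3, 0)):
  c_1 = (0)·(-3) + 0·1 + (0)·(-1) + 1·1 + 0·4 + (0)·(-3) + 0·0 = 1
  c_2 = (-1)·(-3) + 0·1 + (1)·(-1) + 0·1 + 0·4 + (0)·(-3) + 0·0 = 2
  c_3 = (0)·(-3) + 0·1 + (0)·(-1) + 2·1 + (-1)·(4) + (-1)·(-3) + 0·0 = 1
  c_4 = (0)·(-3) + 0·1 + (-1)·(-1) + 0·1 + 0·4 + (0)·(-3) + 0·0 = 1
  c_5 = (0)·(-3) + 1·1 + (0)·(-1) + 0·1 + (-1)·(4) + (-1)·(-3) + 0·0 = 0
  c_6 = (0)·(-3) + 0·1 + (0)·(-1) + 0·1 + 0·4 + (0)·(-3) + 1·0 = 0
  c_7 = (0)·(-3) + 0·1 + (0)·(-1) + 0·1 + (-1)·(4) + (-2)·(-3) + 0·0 = 2
Expand coordinatewise in base 3:
  c_1 = 1 = 1·3^0
  c_2 = 2 = 2·3^0
  c_3 = 1 = 1·3^0
  c_4 = 1 = 1·3^0
  c_5 = 0
  c_6 = 0
  c_7 = 2 = 2·3^0
λ_0 = (1, 2, 1, 1, 0, 0, 2)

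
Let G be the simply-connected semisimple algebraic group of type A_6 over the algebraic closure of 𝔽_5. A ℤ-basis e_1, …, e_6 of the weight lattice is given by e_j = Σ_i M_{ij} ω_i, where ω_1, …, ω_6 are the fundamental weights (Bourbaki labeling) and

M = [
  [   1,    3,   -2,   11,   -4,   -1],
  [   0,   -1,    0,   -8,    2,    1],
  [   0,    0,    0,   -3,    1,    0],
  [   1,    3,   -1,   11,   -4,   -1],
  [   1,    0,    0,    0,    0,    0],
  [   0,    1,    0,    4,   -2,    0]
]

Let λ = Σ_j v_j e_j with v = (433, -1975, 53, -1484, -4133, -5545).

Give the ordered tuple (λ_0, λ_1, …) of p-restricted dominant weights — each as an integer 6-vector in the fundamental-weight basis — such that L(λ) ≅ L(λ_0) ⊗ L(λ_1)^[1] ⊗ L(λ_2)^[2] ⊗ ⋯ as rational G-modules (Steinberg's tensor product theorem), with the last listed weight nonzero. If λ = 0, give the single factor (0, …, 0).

Compute c_i = Σ_j M_{ij} v_j with v = (433, -1975, 53, -1484, -4133, -5545):
  c_1 = 1*433 + 3*-1975 + -2*53 + 11*-1484 + -4*-4133 + -1*-5545 = 155
  c_2 = 0*433 + -1*-1975 + 0*53 + -8*-1484 + 2*-4133 + 1*-5545 = 36
  c_3 = 0*433 + 0*-1975 + 0*53 + -3*-1484 + 1*-4133 + 0*-5545 = 319
  c_4 = 1*433 + 3*-1975 + -1*53 + 11*-1484 + -4*-4133 + -1*-5545 = 208
  c_5 = 1*433 + 0*-1975 + 0*53 + 0*-1484 + 0*-4133 + 0*-5545 = 433
  c_6 = 0*433 + 1*-1975 + 0*53 + 4*-1484 + -2*-4133 + 0*-5545 = 355
Base-5 expansion of each c_i:
  c_1 = 155 = 0·5^0 + 1·5^1 + 1·5^2 + 1·5^3
  c_2 = 36 = 1·5^0 + 2·5^1 + 1·5^2
  c_3 = 319 = 4·5^0 + 3·5^1 + 2·5^2 + 2·5^3
  c_4 = 208 = 3·5^0 + 1·5^1 + 3·5^2 + 1·5^3
  c_5 = 433 = 3·5^0 + 1·5^1 + 2·5^2 + 3·5^3
  c_6 = 355 = 0·5^0 + 1·5^1 + 4·5^2 + 2·5^3
λ_0 = (0, 1, 4, 3, 3, 0)
λ_1 = (1, 2, 3, 1, 1, 1)
λ_2 = (1, 1, 2, 3, 2, 4)
λ_3 = (1, 0, 2, 1, 3, 2)

((0, 1, 4, 3, 3, 0), (1, 2, 3, 1, 1, 1), (1, 1, 2, 3, 2, 4), (1, 0, 2, 1, 3, 2))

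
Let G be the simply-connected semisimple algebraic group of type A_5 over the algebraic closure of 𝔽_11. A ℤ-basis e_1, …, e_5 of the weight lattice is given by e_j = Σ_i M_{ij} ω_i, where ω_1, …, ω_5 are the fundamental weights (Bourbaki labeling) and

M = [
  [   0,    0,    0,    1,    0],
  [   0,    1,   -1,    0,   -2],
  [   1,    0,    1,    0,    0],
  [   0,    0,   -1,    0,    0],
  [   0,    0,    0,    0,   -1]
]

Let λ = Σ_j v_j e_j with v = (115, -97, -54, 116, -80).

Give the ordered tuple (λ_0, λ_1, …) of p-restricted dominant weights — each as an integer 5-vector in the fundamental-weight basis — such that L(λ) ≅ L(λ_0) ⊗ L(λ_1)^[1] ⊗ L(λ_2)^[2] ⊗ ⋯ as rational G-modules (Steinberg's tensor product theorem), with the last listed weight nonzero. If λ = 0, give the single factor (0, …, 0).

In the fundamental-weight basis, λ has coordinates c = M·v (v = (115, -97, -54, 116, -80)):
  c_1 = (0)·(115) + (0)·(-97) + (0)·(-54) + (1)·(116) + (0)·(-80) = 116
  c_2 = (0)·(115) + (1)·(-97) + (-1)·(-54) + (0)·(116) + (-2)·(-80) = 117
  c_3 = (1)·(115) + (0)·(-97) + (1)·(-54) + (0)·(116) + (0)·(-80) = 61
  c_4 = (0)·(115) + (0)·(-97) + (-1)·(-54) + (0)·(116) + (0)·(-80) = 54
  c_5 = (0)·(115) + (0)·(-97) + (0)·(-54) + (0)·(116) + (-1)·(-80) = 80
p = 11; digits c_i = Σ_j d_{ij}·11^j, 0 ≤ d_{ij} < 11:
  c_1 = 116 = 6·11^0 + 10·11^1
  c_2 = 117 = 7·11^0 + 10·11^1
  c_3 = 61 = 6·11^0 + 5·11^1
  c_4 = 54 = 10·11^0 + 4·11^1
  c_5 = 80 = 3·11^0 + 7·11^1
Factor λ_0 = (6, 7, 6, 10, 3)
Factor λ_1 = (10, 10, 5, 4, 7)

((6, 7, 6, 10, 3), (10, 10, 5, 4, 7))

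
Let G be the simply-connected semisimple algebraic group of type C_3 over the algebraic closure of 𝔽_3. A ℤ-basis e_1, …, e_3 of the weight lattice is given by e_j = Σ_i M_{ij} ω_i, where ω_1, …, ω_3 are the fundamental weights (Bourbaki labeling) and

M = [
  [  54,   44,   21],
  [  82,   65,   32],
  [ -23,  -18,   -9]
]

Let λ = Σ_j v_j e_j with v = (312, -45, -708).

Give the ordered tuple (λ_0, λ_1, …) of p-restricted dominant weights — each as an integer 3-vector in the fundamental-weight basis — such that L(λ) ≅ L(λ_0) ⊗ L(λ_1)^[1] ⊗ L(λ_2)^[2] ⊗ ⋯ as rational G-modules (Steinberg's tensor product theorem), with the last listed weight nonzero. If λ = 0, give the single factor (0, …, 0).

((0, 0, 0), (0, 1, 2))

Change of basis e → ω: c = M·v where v = (312, -45, -708):
  c_1 = (54)·(312) + (44)·(-45) + (21)·(-708) = 0
  c_2 = (82)·(312) + (65)·(-45) + (32)·(-708) = 3
  c_3 = (-23)·(312) + (-18)·(-45) + (-9)·(-708) = 6
Writing each c_i in base p = 3:
  c_1 = 0
  c_2 = 3 = 0·3^0 + 1·3^1
  c_3 = 6 = 0·3^0 + 2·3^1
λ_0 = (0, 0, 0)
λ_1 = (0, 1, 2)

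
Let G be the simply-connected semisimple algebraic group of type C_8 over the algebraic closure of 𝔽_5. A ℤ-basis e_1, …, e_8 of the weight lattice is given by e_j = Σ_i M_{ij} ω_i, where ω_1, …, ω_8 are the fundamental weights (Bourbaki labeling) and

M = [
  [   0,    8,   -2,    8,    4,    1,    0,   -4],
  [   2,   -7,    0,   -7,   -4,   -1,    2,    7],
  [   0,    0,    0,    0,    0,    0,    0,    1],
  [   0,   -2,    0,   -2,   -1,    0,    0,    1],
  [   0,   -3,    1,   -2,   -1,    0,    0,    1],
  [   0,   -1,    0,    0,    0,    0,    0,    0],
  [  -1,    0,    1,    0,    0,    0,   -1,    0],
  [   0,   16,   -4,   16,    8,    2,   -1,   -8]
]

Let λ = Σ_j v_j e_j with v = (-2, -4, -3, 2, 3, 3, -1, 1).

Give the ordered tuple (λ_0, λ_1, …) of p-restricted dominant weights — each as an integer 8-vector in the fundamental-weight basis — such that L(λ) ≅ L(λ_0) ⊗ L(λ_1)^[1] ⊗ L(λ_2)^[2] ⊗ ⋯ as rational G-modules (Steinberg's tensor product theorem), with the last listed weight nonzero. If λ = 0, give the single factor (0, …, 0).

In the fundamental-weight basis, λ has coordinates c = M·v (v = (-2, -4, -3, 2, 3, 3, -1, 1)):
  c_1 = (0)·(-2) + (8)·(-4) + (-2)·(-3) + 8·2 + 4·3 + 1·3 + (0)·(-1) + (-4)·(1) = 1
  c_2 = (2)·(-2) + (-7)·(-4) + (0)·(-3) + (-7)·(2) + (-4)·(3) + (-1)·(3) + (2)·(-1) + 7·1 = 0
  c_3 = (0)·(-2) + (0)·(-4) + (0)·(-3) + 0·2 + 0·3 + 0·3 + (0)·(-1) + 1·1 = 1
  c_4 = (0)·(-2) + (-2)·(-4) + (0)·(-3) + (-2)·(2) + (-1)·(3) + 0·3 + (0)·(-1) + 1·1 = 2
  c_5 = (0)·(-2) + (-3)·(-4) + (1)·(-3) + (-2)·(2) + (-1)·(3) + 0·3 + (0)·(-1) + 1·1 = 3
  c_6 = (0)·(-2) + (-1)·(-4) + (0)·(-3) + 0·2 + 0·3 + 0·3 + (0)·(-1) + 0·1 = 4
  c_7 = (-1)·(-2) + (0)·(-4) + (1)·(-3) + 0·2 + 0·3 + 0·3 + (-1)·(-1) + 0·1 = 0
  c_8 = (0)·(-2) + (16)·(-4) + (-4)·(-3) + 16·2 + 8·3 + 2·3 + (-1)·(-1) + (-8)·(1) = 3
Writing each c_i in base p = 5:
  c_1 = 1 = 1·5^0
  c_2 = 0
  c_3 = 1 = 1·5^0
  c_4 = 2 = 2·5^0
  c_5 = 3 = 3·5^0
  c_6 = 4 = 4·5^0
  c_7 = 0
  c_8 = 3 = 3·5^0
Factor λ_0 = (1, 0, 1, 2, 3, 4, 0, 3)

((1, 0, 1, 2, 3, 4, 0, 3),)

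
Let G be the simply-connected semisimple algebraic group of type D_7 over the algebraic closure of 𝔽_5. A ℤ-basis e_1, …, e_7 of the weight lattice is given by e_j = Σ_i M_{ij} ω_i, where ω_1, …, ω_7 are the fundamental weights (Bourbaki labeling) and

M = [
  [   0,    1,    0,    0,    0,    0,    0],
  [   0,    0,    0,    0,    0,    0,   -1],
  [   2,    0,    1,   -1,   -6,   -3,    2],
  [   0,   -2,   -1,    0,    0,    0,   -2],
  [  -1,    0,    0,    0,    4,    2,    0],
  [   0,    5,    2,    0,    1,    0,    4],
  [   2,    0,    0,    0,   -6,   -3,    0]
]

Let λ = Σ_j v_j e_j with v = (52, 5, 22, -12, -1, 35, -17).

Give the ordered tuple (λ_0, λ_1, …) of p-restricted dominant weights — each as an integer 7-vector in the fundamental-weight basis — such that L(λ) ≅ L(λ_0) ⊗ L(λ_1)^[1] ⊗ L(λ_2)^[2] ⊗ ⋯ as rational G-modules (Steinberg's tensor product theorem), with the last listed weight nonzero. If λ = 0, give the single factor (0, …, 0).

((0, 2, 0, 2, 4, 0, 0), (1, 3, 1, 0, 2, 0, 1))

Compute c_i = Σ_j M_{ij} v_j with v = (52, 5, 22, -12, -1, 35, -17):
  c_1 = 0*52 + 1*5 + 0*22 + 0*-12 + 0*-1 + 0*35 + 0*-17 = 5
  c_2 = 0*52 + 0*5 + 0*22 + 0*-12 + 0*-1 + 0*35 + -1*-17 = 17
  c_3 = 2*52 + 0*5 + 1*22 + -1*-12 + -6*-1 + -3*35 + 2*-17 = 5
  c_4 = 0*52 + -2*5 + -1*22 + 0*-12 + 0*-1 + 0*35 + -2*-17 = 2
  c_5 = -1*52 + 0*5 + 0*22 + 0*-12 + 4*-1 + 2*35 + 0*-17 = 14
  c_6 = 0*52 + 5*5 + 2*22 + 0*-12 + 1*-1 + 0*35 + 4*-17 = 0
  c_7 = 2*52 + 0*5 + 0*22 + 0*-12 + -6*-1 + -3*35 + 0*-17 = 5
Writing each c_i in base p = 5:
  c_1 = 5 = 0·5^0 + 1·5^1
  c_2 = 17 = 2·5^0 + 3·5^1
  c_3 = 5 = 0·5^0 + 1·5^1
  c_4 = 2 = 2·5^0
  c_5 = 14 = 4·5^0 + 2·5^1
  c_6 = 0
  c_7 = 5 = 0·5^0 + 1·5^1
p-restricted factor λ_0 = (0, 2, 0, 2, 4, 0, 0)
p-restricted factor λ_1 = (1, 3, 1, 0, 2, 0, 1)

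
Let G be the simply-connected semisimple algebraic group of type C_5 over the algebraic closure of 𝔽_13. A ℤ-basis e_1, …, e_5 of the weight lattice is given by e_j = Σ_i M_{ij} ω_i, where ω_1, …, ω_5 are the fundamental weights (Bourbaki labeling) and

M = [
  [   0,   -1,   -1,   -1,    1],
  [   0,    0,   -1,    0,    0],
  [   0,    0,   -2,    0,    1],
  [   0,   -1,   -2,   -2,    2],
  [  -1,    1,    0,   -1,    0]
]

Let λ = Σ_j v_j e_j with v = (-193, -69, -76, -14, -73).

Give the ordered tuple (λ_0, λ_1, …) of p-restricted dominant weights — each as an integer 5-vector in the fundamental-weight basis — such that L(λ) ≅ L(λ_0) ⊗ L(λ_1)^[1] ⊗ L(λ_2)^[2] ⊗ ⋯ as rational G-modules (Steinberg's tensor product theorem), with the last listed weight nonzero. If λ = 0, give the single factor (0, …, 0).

((8, 11, 1, 12, 8), (6, 5, 6, 7, 10))

Converting to the ω-basis (c_i = row i of M dotted with v = (-193, -69, -76, -14, -73)):
  c_1 = (0)·(-193) + (-1)·(-69) + (-1)·(-76) + (-1)·(-14) + (1)·(-73) = 86
  c_2 = (0)·(-193) + (0)·(-69) + (-1)·(-76) + (0)·(-14) + (0)·(-73) = 76
  c_3 = (0)·(-193) + (0)·(-69) + (-2)·(-76) + (0)·(-14) + (1)·(-73) = 79
  c_4 = (0)·(-193) + (-1)·(-69) + (-2)·(-76) + (-2)·(-14) + (2)·(-73) = 103
  c_5 = (-1)·(-193) + (1)·(-69) + (0)·(-76) + (-1)·(-14) + (0)·(-73) = 138
Writing each c_i in base p = 13:
  c_1 = 86 = 8·13^0 + 6·13^1
  c_2 = 76 = 11·13^0 + 5·13^1
  c_3 = 79 = 1·13^0 + 6·13^1
  c_4 = 103 = 12·13^0 + 7·13^1
  c_5 = 138 = 8·13^0 + 10·13^1
p-restricted factor λ_0 = (8, 11, 1, 12, 8)
p-restricted factor λ_1 = (6, 5, 6, 7, 10)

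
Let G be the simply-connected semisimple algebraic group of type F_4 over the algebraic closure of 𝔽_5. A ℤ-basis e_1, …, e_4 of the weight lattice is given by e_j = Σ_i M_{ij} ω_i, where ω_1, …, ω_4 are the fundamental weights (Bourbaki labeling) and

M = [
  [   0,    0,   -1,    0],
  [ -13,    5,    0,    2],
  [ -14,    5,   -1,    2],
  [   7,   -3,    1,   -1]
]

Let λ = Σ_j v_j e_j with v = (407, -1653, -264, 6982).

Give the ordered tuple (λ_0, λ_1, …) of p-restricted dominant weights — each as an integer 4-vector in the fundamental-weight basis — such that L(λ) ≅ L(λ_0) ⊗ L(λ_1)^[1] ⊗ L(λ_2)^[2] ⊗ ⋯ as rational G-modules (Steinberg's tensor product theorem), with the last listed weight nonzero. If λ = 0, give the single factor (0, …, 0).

((4, 3, 0, 2), (2, 1, 3, 2), (0, 1, 0, 2), (2, 3, 2, 4))

Converting to the ω-basis (c_i = row i of M dotted with v = (407, -1653, -264, 6982)):
  c_1 = 0·407 + (0)·(-1653) + (-1)·(-264) + 0·6982 = 264
  c_2 = (-13)·(407) + (5)·(-1653) + (0)·(-264) + 2·6982 = 408
  c_3 = (-14)·(407) + (5)·(-1653) + (-1)·(-264) + 2·6982 = 265
  c_4 = 7·407 + (-3)·(-1653) + (1)·(-264) + (-1)·(6982) = 562
Base-5 expansion of each c_i:
  c_1 = 264 = 4·5^0 + 2·5^1 + 0·5^2 + 2·5^3
  c_2 = 408 = 3·5^0 + 1·5^1 + 1·5^2 + 3·5^3
  c_3 = 265 = 0·5^0 + 3·5^1 + 0·5^2 + 2·5^3
  c_4 = 562 = 2·5^0 + 2·5^1 + 2·5^2 + 4·5^3
λ_0 = (4, 3, 0, 2)
λ_1 = (2, 1, 3, 2)
λ_2 = (0, 1, 0, 2)
λ_3 = (2, 3, 2, 4)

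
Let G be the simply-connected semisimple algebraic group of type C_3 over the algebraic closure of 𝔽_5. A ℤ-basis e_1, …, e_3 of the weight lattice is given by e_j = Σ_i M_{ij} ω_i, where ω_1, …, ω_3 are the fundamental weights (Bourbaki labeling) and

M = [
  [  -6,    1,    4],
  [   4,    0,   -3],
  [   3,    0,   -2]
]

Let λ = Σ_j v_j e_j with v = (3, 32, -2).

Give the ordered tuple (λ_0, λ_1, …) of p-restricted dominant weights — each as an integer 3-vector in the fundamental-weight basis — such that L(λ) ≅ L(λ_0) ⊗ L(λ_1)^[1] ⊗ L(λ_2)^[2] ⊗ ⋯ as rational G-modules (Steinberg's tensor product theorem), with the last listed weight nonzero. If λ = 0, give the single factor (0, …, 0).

((1, 3, 3), (1, 3, 2))

In the fundamental-weight basis, λ has coordinates c = M·v (v = (3, 32, -2)):
  c_1 = -6*3 + 1*32 + 4*-2 = 6
  c_2 = 4*3 + 0*32 + -3*-2 = 18
  c_3 = 3*3 + 0*32 + -2*-2 = 13
Expand coordinatewise in base 5:
  c_1 = 6 = 1·5^0 + 1·5^1
  c_2 = 18 = 3·5^0 + 3·5^1
  c_3 = 13 = 3·5^0 + 2·5^1
Factor λ_0 = (1, 3, 3)
Factor λ_1 = (1, 3, 2)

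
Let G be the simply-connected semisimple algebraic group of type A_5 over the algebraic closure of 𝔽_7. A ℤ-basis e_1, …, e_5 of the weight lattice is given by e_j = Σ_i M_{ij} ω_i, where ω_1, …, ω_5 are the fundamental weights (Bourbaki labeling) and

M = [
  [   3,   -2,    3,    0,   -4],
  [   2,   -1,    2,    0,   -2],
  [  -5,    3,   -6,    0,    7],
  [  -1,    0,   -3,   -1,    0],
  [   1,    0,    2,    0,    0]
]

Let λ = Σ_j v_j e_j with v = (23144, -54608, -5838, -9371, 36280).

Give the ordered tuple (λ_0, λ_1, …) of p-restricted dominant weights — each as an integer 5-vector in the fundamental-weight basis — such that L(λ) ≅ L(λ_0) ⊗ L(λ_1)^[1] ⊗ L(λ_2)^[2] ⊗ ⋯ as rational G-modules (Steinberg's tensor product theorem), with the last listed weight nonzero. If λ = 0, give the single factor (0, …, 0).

Converting to the ω-basis (c_i = row i of M dotted with v = (23144, -54608, -5838, -9371, 36280)):
  c_1 = 3·23144 + (-2)·(-54608) + (3)·(-5838) + (0)·(-9371) + (-4)·(36280) = 16014
  c_2 = 2·23144 + (-1)·(-54608) + (2)·(-5838) + (0)·(-9371) + (-2)·(36280) = 16660
  c_3 = (-5)·(23144) + (3)·(-54608) + (-6)·(-5838) + (0)·(-9371) + 7·36280 = 9444
  c_4 = (-1)·(23144) + (0)·(-54608) + (-3)·(-5838) + (-1)·(-9371) + 0·36280 = 3741
  c_5 = 1·23144 + (0)·(-54608) + (2)·(-5838) + (0)·(-9371) + 0·36280 = 11468
Expand coordinatewise in base 7:
  c_1 = 16014 = 5·7^0 + 5·7^1 + 4·7^2 + 4·7^3 + 6·7^4
  c_2 = 16660 = 0·7^0 + 0·7^1 + 4·7^2 + 6·7^3 + 6·7^4
  c_3 = 9444 = 1·7^0 + 5·7^1 + 3·7^2 + 6·7^3 + 3·7^4
  c_4 = 3741 = 3·7^0 + 2·7^1 + 6·7^2 + 3·7^3 + 1·7^4
  c_5 = 11468 = 2·7^0 + 0·7^1 + 3·7^2 + 5·7^3 + 4·7^4
λ_0 = (5, 0, 1, 3, 2)
λ_1 = (5, 0, 5, 2, 0)
λ_2 = (4, 4, 3, 6, 3)
λ_3 = (4, 6, 6, 3, 5)
λ_4 = (6, 6, 3, 1, 4)

((5, 0, 1, 3, 2), (5, 0, 5, 2, 0), (4, 4, 3, 6, 3), (4, 6, 6, 3, 5), (6, 6, 3, 1, 4))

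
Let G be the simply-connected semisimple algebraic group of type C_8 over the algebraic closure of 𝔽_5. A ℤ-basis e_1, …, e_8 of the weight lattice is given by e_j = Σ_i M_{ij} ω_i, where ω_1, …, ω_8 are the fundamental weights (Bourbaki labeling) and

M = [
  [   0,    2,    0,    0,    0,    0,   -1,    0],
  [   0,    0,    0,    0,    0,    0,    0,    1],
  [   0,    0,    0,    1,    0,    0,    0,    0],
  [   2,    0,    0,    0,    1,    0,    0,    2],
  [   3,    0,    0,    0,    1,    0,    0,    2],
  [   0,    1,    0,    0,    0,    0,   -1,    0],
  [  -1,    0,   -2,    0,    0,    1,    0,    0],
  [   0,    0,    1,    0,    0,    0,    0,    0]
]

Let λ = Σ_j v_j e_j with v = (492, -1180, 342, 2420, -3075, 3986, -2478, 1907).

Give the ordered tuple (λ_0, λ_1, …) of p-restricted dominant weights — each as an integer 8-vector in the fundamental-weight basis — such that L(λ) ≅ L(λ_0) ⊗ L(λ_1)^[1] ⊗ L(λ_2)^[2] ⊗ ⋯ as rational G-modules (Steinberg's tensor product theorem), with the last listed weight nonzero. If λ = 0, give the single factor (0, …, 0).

Converting to the ω-basis (c_i = row i of M dotted with v = (492, -1180, 342, 2420, -3075, 3986, -2478, 1907)):
  c_1 = 0*492 + 2*-1180 + 0*342 + 0*2420 + 0*-3075 + 0*3986 + -1*-2478 + 0*1907 = 118
  c_2 = 0*492 + 0*-1180 + 0*342 + 0*2420 + 0*-3075 + 0*3986 + 0*-2478 + 1*1907 = 1907
  c_3 = 0*492 + 0*-1180 + 0*342 + 1*2420 + 0*-3075 + 0*3986 + 0*-2478 + 0*1907 = 2420
  c_4 = 2*492 + 0*-1180 + 0*342 + 0*2420 + 1*-3075 + 0*3986 + 0*-2478 + 2*1907 = 1723
  c_5 = 3*492 + 0*-1180 + 0*342 + 0*2420 + 1*-3075 + 0*3986 + 0*-2478 + 2*1907 = 2215
  c_6 = 0*492 + 1*-1180 + 0*342 + 0*2420 + 0*-3075 + 0*3986 + -1*-2478 + 0*1907 = 1298
  c_7 = -1*492 + 0*-1180 + -2*342 + 0*2420 + 0*-3075 + 1*3986 + 0*-2478 + 0*1907 = 2810
  c_8 = 0*492 + 0*-1180 + 1*342 + 0*2420 + 0*-3075 + 0*3986 + 0*-2478 + 0*1907 = 342
Expand coordinatewise in base 5:
  c_1 = 118 = 3·5^0 + 3·5^1 + 4·5^2
  c_2 = 1907 = 2·5^0 + 1·5^1 + 1·5^2 + 0·5^3 + 3·5^4
  c_3 = 2420 = 0·5^0 + 4·5^1 + 1·5^2 + 4·5^3 + 3·5^4
  c_4 = 1723 = 3·5^0 + 4·5^1 + 3·5^2 + 3·5^3 + 2·5^4
  c_5 = 2215 = 0·5^0 + 3·5^1 + 3·5^2 + 2·5^3 + 3·5^4
  c_6 = 1298 = 3·5^0 + 4·5^1 + 1·5^2 + 0·5^3 + 2·5^4
  c_7 = 2810 = 0·5^0 + 2·5^1 + 2·5^2 + 2·5^3 + 4·5^4
  c_8 = 342 = 2·5^0 + 3·5^1 + 3·5^2 + 2·5^3
Factor λ_0 = (3, 2, 0, 3, 0, 3, 0, 2)
Factor λ_1 = (3, 1, 4, 4, 3, 4, 2, 3)
Factor λ_2 = (4, 1, 1, 3, 3, 1, 2, 3)
Factor λ_3 = (0, 0, 4, 3, 2, 0, 2, 2)
Factor λ_4 = (0, 3, 3, 2, 3, 2, 4, 0)

((3, 2, 0, 3, 0, 3, 0, 2), (3, 1, 4, 4, 3, 4, 2, 3), (4, 1, 1, 3, 3, 1, 2, 3), (0, 0, 4, 3, 2, 0, 2, 2), (0, 3, 3, 2, 3, 2, 4, 0))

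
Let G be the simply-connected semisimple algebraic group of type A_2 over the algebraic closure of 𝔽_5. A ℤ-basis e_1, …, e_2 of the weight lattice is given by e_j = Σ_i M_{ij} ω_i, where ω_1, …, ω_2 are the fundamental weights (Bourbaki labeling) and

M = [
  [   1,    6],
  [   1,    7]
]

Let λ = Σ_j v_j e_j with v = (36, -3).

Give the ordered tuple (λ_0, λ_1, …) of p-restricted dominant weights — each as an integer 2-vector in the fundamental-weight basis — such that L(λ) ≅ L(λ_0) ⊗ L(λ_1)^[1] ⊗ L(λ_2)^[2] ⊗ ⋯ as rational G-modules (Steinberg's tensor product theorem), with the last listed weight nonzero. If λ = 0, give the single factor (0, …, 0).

((3, 0), (3, 3))

Change of basis e → ω: c = M·v where v = (36, -3):
  c_1 = 1·36 + (6)·(-3) = 18
  c_2 = 1·36 + (7)·(-3) = 15
p = 5; digits c_i = Σ_j d_{ij}·5^j, 0 ≤ d_{ij} < 5:
  c_1 = 18 = 3·5^0 + 3·5^1
  c_2 = 15 = 0·5^0 + 3·5^1
λ_0 = (3, 0)
λ_1 = (3, 3)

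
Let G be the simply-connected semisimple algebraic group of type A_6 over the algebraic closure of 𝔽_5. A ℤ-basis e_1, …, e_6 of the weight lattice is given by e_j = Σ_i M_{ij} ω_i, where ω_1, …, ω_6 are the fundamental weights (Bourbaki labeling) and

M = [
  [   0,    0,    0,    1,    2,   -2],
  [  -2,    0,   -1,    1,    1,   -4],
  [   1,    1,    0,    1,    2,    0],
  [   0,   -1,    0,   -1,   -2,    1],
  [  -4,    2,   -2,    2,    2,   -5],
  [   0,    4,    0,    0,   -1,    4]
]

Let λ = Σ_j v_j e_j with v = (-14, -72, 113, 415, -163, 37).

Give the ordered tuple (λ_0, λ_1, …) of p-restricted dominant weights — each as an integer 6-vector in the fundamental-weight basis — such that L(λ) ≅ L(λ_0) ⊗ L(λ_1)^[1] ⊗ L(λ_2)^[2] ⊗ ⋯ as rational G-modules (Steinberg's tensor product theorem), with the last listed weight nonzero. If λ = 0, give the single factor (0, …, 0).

((0, 4, 3, 0, 0, 3), (3, 3, 0, 4, 1, 4))

Converting to the ω-basis (c_i = row i of M dotted with v = (-14, -72, 113, 415, -163, 37)):
  c_1 = 0*-14 + 0*-72 + 0*113 + 1*415 + 2*-163 + -2*37 = 15
  c_2 = -2*-14 + 0*-72 + -1*113 + 1*415 + 1*-163 + -4*37 = 19
  c_3 = 1*-14 + 1*-72 + 0*113 + 1*415 + 2*-163 + 0*37 = 3
  c_4 = 0*-14 + -1*-72 + 0*113 + -1*415 + -2*-163 + 1*37 = 20
  c_5 = -4*-14 + 2*-72 + -2*113 + 2*415 + 2*-163 + -5*37 = 5
  c_6 = 0*-14 + 4*-72 + 0*113 + 0*415 + -1*-163 + 4*37 = 23
p = 5; digits c_i = Σ_j d_{ij}·5^j, 0 ≤ d_{ij} < 5:
  c_1 = 15 = 0·5^0 + 3·5^1
  c_2 = 19 = 4·5^0 + 3·5^1
  c_3 = 3 = 3·5^0
  c_4 = 20 = 0·5^0 + 4·5^1
  c_5 = 5 = 0·5^0 + 1·5^1
  c_6 = 23 = 3·5^0 + 4·5^1
λ_0 = (0, 4, 3, 0, 0, 3)
λ_1 = (3, 3, 0, 4, 1, 4)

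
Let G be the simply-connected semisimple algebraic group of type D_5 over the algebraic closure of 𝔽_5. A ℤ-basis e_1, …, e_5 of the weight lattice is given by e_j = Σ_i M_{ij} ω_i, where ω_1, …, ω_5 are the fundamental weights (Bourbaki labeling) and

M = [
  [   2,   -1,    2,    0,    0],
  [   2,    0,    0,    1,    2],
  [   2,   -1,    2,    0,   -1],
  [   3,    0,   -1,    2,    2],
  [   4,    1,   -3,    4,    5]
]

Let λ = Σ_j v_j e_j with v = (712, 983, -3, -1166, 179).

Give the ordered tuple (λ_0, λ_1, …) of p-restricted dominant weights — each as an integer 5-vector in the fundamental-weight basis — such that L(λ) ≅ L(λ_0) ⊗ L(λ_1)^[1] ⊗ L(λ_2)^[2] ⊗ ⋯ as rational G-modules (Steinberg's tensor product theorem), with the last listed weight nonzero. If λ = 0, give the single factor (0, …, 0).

((0, 1, 1, 0, 1), (2, 3, 1, 3, 4), (2, 4, 0, 1, 2), (3, 4, 2, 1, 0))

ω-coordinates c = M·v, v = (712, 983, -3, -1166, 179):
  c_1 = 2*712 + -1*983 + 2*-3 + 0*-1166 + 0*179 = 435
  c_2 = 2*712 + 0*983 + 0*-3 + 1*-1166 + 2*179 = 616
  c_3 = 2*712 + -1*983 + 2*-3 + 0*-1166 + -1*179 = 256
  c_4 = 3*712 + 0*983 + -1*-3 + 2*-1166 + 2*179 = 165
  c_5 = 4*712 + 1*983 + -3*-3 + 4*-1166 + 5*179 = 71
p = 5; digits c_i = Σ_j d_{ij}·5^j, 0 ≤ d_{ij} < 5:
  c_1 = 435 = 0·5^0 + 2·5^1 + 2·5^2 + 3·5^3
  c_2 = 616 = 1·5^0 + 3·5^1 + 4·5^2 + 4·5^3
  c_3 = 256 = 1·5^0 + 1·5^1 + 0·5^2 + 2·5^3
  c_4 = 165 = 0·5^0 + 3·5^1 + 1·5^2 + 1·5^3
  c_5 = 71 = 1·5^0 + 4·5^1 + 2·5^2
p-restricted factor λ_0 = (0, 1, 1, 0, 1)
p-restricted factor λ_1 = (2, 3, 1, 3, 4)
p-restricted factor λ_2 = (2, 4, 0, 1, 2)
p-restricted factor λ_3 = (3, 4, 2, 1, 0)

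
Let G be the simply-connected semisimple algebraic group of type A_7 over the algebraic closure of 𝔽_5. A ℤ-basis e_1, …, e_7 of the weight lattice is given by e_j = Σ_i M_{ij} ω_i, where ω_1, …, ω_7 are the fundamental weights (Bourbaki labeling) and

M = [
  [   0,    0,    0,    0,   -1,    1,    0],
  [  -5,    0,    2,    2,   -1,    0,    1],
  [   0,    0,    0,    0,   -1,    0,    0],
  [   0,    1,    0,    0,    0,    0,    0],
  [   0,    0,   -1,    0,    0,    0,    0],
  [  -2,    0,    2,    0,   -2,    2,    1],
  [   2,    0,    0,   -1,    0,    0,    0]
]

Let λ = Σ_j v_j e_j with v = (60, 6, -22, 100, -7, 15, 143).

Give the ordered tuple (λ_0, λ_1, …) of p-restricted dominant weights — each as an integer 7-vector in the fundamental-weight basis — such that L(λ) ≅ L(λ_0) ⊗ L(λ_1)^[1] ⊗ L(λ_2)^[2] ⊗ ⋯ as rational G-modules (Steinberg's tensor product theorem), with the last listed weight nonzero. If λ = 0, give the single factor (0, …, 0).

In the fundamental-weight basis, λ has coordinates c = M·v (v = (60, 6, -22, 100, -7, 15, 143)):
  c_1 = 0·60 + 0·6 + (0)·(-22) + 0·100 + (-1)·(-7) + 1·15 + 0·143 = 22
  c_2 = (-5)·(60) + 0·6 + (2)·(-22) + 2·100 + (-1)·(-7) + 0·15 + 1·143 = 6
  c_3 = 0·60 + 0·6 + (0)·(-22) + 0·100 + (-1)·(-7) + 0·15 + 0·143 = 7
  c_4 = 0·60 + 1·6 + (0)·(-22) + 0·100 + (0)·(-7) + 0·15 + 0·143 = 6
  c_5 = 0·60 + 0·6 + (-1)·(-22) + 0·100 + (0)·(-7) + 0·15 + 0·143 = 22
  c_6 = (-2)·(60) + 0·6 + (2)·(-22) + 0·100 + (-2)·(-7) + 2·15 + 1·143 = 23
  c_7 = 2·60 + 0·6 + (0)·(-22) + (-1)·(100) + (0)·(-7) + 0·15 + 0·143 = 20
Expand coordinatewise in base 5:
  c_1 = 22 = 2·5^0 + 4·5^1
  c_2 = 6 = 1·5^0 + 1·5^1
  c_3 = 7 = 2·5^0 + 1·5^1
  c_4 = 6 = 1·5^0 + 1·5^1
  c_5 = 22 = 2·5^0 + 4·5^1
  c_6 = 23 = 3·5^0 + 4·5^1
  c_7 = 20 = 0·5^0 + 4·5^1
Factor λ_0 = (2, 1, 2, 1, 2, 3, 0)
Factor λ_1 = (4, 1, 1, 1, 4, 4, 4)

((2, 1, 2, 1, 2, 3, 0), (4, 1, 1, 1, 4, 4, 4))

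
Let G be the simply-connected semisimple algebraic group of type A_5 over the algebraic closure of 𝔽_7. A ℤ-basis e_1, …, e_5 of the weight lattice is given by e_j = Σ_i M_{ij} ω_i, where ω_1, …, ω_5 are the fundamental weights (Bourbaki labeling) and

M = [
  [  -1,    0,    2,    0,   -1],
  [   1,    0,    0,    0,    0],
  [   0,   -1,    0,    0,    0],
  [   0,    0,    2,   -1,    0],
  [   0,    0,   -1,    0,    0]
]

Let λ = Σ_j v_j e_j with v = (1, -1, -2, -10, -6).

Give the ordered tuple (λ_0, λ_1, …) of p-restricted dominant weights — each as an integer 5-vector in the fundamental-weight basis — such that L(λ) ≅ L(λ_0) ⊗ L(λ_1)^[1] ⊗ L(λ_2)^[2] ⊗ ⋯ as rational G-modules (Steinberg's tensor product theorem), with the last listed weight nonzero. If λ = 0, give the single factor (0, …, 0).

In the fundamental-weight basis, λ has coordinates c = M·v (v = (1, -1, -2, -10, -6)):
  c_1 = (-1)·(1) + (0)·(-1) + (2)·(-2) + (0)·(-10) + (-1)·(-6) = 1
  c_2 = (1)·(1) + (0)·(-1) + (0)·(-2) + (0)·(-10) + (0)·(-6) = 1
  c_3 = (0)·(1) + (-1)·(-1) + (0)·(-2) + (0)·(-10) + (0)·(-6) = 1
  c_4 = (0)·(1) + (0)·(-1) + (2)·(-2) + (-1)·(-10) + (0)·(-6) = 6
  c_5 = (0)·(1) + (0)·(-1) + (-1)·(-2) + (0)·(-10) + (0)·(-6) = 2
Writing each c_i in base p = 7:
  c_1 = 1 = 1·7^0
  c_2 = 1 = 1·7^0
  c_3 = 1 = 1·7^0
  c_4 = 6 = 6·7^0
  c_5 = 2 = 2·7^0
p-restricted factor λ_0 = (1, 1, 1, 6, 2)

((1, 1, 1, 6, 2),)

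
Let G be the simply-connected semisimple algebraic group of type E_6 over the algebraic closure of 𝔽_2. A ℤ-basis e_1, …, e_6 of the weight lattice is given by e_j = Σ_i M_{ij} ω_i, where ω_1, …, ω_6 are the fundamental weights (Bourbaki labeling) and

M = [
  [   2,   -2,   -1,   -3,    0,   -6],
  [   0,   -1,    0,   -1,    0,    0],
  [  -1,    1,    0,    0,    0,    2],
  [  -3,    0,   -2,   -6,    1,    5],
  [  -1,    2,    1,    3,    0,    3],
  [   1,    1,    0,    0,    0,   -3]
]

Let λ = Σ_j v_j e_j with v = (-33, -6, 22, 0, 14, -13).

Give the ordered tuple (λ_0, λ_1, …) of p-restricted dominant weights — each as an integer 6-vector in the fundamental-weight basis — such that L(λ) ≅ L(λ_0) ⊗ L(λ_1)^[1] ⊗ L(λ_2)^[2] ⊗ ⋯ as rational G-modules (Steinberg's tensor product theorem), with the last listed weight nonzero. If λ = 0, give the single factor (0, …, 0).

Change of basis e → ω: c = M·v where v = (-33, -6, 22, 0, 14, -13):
  c_1 = (2)·(-33) + (-2)·(-6) + (-1)·(22) + (-3)·(0) + 0·14 + (-6)·(-13) = 2
  c_2 = (0)·(-33) + (-1)·(-6) + 0·22 + (-1)·(0) + 0·14 + (0)·(-13) = 6
  c_3 = (-1)·(-33) + (1)·(-6) + 0·22 + 0·0 + 0·14 + (2)·(-13) = 1
  c_4 = (-3)·(-33) + (0)·(-6) + (-2)·(22) + (-6)·(0) + 1·14 + (5)·(-13) = 4
  c_5 = (-1)·(-33) + (2)·(-6) + 1·22 + 3·0 + 0·14 + (3)·(-13) = 4
  c_6 = (1)·(-33) + (1)·(-6) + 0·22 + 0·0 + 0·14 + (-3)·(-13) = 0
Writing each c_i in base p = 2:
  c_1 = 2 = 0·2^0 + 1·2^1
  c_2 = 6 = 0·2^0 + 1·2^1 + 1·2^2
  c_3 = 1 = 1·2^0
  c_4 = 4 = 0·2^0 + 0·2^1 + 1·2^2
  c_5 = 4 = 0·2^0 + 0·2^1 + 1·2^2
  c_6 = 0
λ_0 = (0, 0, 1, 0, 0, 0)
λ_1 = (1, 1, 0, 0, 0, 0)
λ_2 = (0, 1, 0, 1, 1, 0)

((0, 0, 1, 0, 0, 0), (1, 1, 0, 0, 0, 0), (0, 1, 0, 1, 1, 0))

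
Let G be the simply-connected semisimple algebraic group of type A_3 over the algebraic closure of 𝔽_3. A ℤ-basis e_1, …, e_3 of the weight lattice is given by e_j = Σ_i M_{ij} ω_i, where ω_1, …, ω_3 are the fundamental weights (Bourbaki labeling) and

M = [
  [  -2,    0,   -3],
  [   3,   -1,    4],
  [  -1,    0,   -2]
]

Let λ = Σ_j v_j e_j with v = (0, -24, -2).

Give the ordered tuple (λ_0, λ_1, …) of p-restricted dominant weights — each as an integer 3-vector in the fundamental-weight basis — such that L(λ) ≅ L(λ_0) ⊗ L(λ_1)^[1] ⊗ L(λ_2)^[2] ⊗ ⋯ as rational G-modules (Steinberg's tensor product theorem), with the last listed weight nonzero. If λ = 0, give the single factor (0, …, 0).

((0, 1, 1), (2, 2, 1), (0, 1, 0))

ω-coordinates c = M·v, v = (0, -24, -2):
  c_1 = (-2)·(0) + (0)·(-24) + (-3)·(-2) = 6
  c_2 = 3·0 + (-1)·(-24) + (4)·(-2) = 16
  c_3 = (-1)·(0) + (0)·(-24) + (-2)·(-2) = 4
Writing each c_i in base p = 3:
  c_1 = 6 = 0·3^0 + 2·3^1
  c_2 = 16 = 1·3^0 + 2·3^1 + 1·3^2
  c_3 = 4 = 1·3^0 + 1·3^1
Factor λ_0 = (0, 1, 1)
Factor λ_1 = (2, 2, 1)
Factor λ_2 = (0, 1, 0)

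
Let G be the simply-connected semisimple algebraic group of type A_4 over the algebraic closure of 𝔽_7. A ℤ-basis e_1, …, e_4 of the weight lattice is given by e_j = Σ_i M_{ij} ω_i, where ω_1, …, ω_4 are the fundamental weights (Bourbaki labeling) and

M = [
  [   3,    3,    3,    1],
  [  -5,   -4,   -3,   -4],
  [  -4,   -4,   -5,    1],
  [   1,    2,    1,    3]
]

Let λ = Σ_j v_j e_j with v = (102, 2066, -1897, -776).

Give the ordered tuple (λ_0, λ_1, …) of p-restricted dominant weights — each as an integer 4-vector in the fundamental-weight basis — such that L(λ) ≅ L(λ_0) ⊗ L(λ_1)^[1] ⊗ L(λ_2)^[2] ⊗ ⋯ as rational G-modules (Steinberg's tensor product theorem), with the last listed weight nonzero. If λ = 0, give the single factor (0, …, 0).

ω-coordinates c = M·v, v = (102, 2066, -1897, -776):
  c_1 = 3·102 + 3·2066 + (3)·(-1897) + (1)·(-776) = 37
  c_2 = (-5)·(102) + (-4)·(2066) + (-3)·(-1897) + (-4)·(-776) = 21
  c_3 = (-4)·(102) + (-4)·(2066) + (-5)·(-1897) + (1)·(-776) = 37
  c_4 = 1·102 + 2·2066 + (1)·(-1897) + (3)·(-776) = 9
Base-7 expansion of each c_i:
  c_1 = 37 = 2·7^0 + 5·7^1
  c_2 = 21 = 0·7^0 + 3·7^1
  c_3 = 37 = 2·7^0 + 5·7^1
  c_4 = 9 = 2·7^0 + 1·7^1
λ_0 = (2, 0, 2, 2)
λ_1 = (5, 3, 5, 1)

((2, 0, 2, 2), (5, 3, 5, 1))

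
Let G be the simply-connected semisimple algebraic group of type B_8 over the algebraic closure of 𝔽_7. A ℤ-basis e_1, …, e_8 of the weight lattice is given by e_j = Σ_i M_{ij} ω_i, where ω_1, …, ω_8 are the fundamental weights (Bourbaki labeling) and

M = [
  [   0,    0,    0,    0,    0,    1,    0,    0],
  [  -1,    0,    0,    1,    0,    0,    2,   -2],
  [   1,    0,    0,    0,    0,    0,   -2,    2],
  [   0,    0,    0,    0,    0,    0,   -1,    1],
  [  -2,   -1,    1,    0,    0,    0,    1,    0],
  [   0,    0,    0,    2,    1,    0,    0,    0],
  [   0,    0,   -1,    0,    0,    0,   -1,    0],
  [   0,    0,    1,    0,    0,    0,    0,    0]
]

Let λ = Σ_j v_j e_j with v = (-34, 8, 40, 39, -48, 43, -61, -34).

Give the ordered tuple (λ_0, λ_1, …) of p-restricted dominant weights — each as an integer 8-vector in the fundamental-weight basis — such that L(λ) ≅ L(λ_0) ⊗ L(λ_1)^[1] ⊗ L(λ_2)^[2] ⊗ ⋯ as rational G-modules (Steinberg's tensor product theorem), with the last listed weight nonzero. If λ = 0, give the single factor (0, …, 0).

((1, 5, 6, 6, 4, 2, 0, 5), (6, 2, 2, 3, 5, 4, 3, 5))

In the fundamental-weight basis, λ has coordinates c = M·v (v = (-34, 8, 40, 39, -48, 43, -61, -34)):
  c_1 = (0)·(-34) + 0·8 + 0·40 + 0·39 + (0)·(-48) + 1·43 + (0)·(-61) + (0)·(-34) = 43
  c_2 = (-1)·(-34) + 0·8 + 0·40 + 1·39 + (0)·(-48) + 0·43 + (2)·(-61) + (-2)·(-34) = 19
  c_3 = (1)·(-34) + 0·8 + 0·40 + 0·39 + (0)·(-48) + 0·43 + (-2)·(-61) + (2)·(-34) = 20
  c_4 = (0)·(-34) + 0·8 + 0·40 + 0·39 + (0)·(-48) + 0·43 + (-1)·(-61) + (1)·(-34) = 27
  c_5 = (-2)·(-34) + (-1)·(8) + 1·40 + 0·39 + (0)·(-48) + 0·43 + (1)·(-61) + (0)·(-34) = 39
  c_6 = (0)·(-34) + 0·8 + 0·40 + 2·39 + (1)·(-48) + 0·43 + (0)·(-61) + (0)·(-34) = 30
  c_7 = (0)·(-34) + 0·8 + (-1)·(40) + 0·39 + (0)·(-48) + 0·43 + (-1)·(-61) + (0)·(-34) = 21
  c_8 = (0)·(-34) + 0·8 + 1·40 + 0·39 + (0)·(-48) + 0·43 + (0)·(-61) + (0)·(-34) = 40
p = 7; digits c_i = Σ_j d_{ij}·7^j, 0 ≤ d_{ij} < 7:
  c_1 = 43 = 1·7^0 + 6·7^1
  c_2 = 19 = 5·7^0 + 2·7^1
  c_3 = 20 = 6·7^0 + 2·7^1
  c_4 = 27 = 6·7^0 + 3·7^1
  c_5 = 39 = 4·7^0 + 5·7^1
  c_6 = 30 = 2·7^0 + 4·7^1
  c_7 = 21 = 0·7^0 + 3·7^1
  c_8 = 40 = 5·7^0 + 5·7^1
Factor λ_0 = (1, 5, 6, 6, 4, 2, 0, 5)
Factor λ_1 = (6, 2, 2, 3, 5, 4, 3, 5)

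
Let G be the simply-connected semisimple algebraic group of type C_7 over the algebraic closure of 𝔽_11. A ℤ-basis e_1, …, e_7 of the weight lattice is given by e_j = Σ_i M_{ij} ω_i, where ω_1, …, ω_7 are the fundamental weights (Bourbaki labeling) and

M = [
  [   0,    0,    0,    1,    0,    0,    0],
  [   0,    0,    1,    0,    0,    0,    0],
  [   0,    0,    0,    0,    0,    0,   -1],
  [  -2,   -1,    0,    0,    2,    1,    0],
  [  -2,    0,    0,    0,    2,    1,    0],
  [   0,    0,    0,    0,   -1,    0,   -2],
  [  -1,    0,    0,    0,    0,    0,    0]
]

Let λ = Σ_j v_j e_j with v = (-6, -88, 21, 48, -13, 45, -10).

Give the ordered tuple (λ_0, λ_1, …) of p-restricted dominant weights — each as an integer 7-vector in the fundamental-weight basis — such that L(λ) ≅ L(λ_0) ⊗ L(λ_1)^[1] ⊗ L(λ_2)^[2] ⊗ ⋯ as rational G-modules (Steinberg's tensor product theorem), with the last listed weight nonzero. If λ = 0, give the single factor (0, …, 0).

((4, 10, 10, 9, 9, 0, 6), (4, 1, 0, 10, 2, 3, 0))

Change of basis e → ω: c = M·v where v = (-6, -88, 21, 48, -13, 45, -10):
  c_1 = (0)·(-6) + (0)·(-88) + 0·21 + 1·48 + (0)·(-13) + 0·45 + (0)·(-10) = 48
  c_2 = (0)·(-6) + (0)·(-88) + 1·21 + 0·48 + (0)·(-13) + 0·45 + (0)·(-10) = 21
  c_3 = (0)·(-6) + (0)·(-88) + 0·21 + 0·48 + (0)·(-13) + 0·45 + (-1)·(-10) = 10
  c_4 = (-2)·(-6) + (-1)·(-88) + 0·21 + 0·48 + (2)·(-13) + 1·45 + (0)·(-10) = 119
  c_5 = (-2)·(-6) + (0)·(-88) + 0·21 + 0·48 + (2)·(-13) + 1·45 + (0)·(-10) = 31
  c_6 = (0)·(-6) + (0)·(-88) + 0·21 + 0·48 + (-1)·(-13) + 0·45 + (-2)·(-10) = 33
  c_7 = (-1)·(-6) + (0)·(-88) + 0·21 + 0·48 + (0)·(-13) + 0·45 + (0)·(-10) = 6
Expand coordinatewise in base 11:
  c_1 = 48 = 4·11^0 + 4·11^1
  c_2 = 21 = 10·11^0 + 1·11^1
  c_3 = 10 = 10·11^0
  c_4 = 119 = 9·11^0 + 10·11^1
  c_5 = 31 = 9·11^0 + 2·11^1
  c_6 = 33 = 0·11^0 + 3·11^1
  c_7 = 6 = 6·11^0
Factor λ_0 = (4, 10, 10, 9, 9, 0, 6)
Factor λ_1 = (4, 1, 0, 10, 2, 3, 0)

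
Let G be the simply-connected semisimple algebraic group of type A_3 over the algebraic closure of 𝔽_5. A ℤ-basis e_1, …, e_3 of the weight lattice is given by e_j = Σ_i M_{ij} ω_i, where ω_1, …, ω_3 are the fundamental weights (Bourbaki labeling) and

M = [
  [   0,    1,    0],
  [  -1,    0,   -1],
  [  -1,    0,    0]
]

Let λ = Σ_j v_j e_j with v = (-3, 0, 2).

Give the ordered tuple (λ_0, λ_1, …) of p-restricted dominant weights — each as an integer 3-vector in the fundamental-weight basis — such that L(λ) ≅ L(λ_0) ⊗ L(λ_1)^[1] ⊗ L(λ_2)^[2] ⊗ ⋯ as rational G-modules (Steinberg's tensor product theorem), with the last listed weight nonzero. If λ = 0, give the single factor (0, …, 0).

Change of basis e → ω: c = M·v where v = (-3, 0, 2):
  c_1 = 0*-3 + 1*0 + 0*2 = 0
  c_2 = -1*-3 + 0*0 + -1*2 = 1
  c_3 = -1*-3 + 0*0 + 0*2 = 3
Writing each c_i in base p = 5:
  c_1 = 0
  c_2 = 1 = 1·5^0
  c_3 = 3 = 3·5^0
p-restricted factor λ_0 = (0, 1, 3)

((0, 1, 3),)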